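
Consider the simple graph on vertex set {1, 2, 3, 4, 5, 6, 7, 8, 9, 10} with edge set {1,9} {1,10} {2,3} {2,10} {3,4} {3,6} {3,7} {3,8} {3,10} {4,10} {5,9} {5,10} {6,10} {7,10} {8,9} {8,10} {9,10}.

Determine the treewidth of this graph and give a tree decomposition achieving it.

Treewidth 2.
Bags: B1 = {3, 8, 10}  B2 = {8, 9, 10}  B3 = {3, 7, 10}  B4 = {5, 9, 10}  B5 = {3, 4, 10}  B6 = {1, 9, 10}  B7 = {2, 3, 10}  B8 = {3, 6, 10}
Tree: B1–B2, B1–B3, B2–B4, B1–B5, B4–B6, B5–B7, B5–B8

Each bag holds 3 vertices, so the decomposition has width 2, which upper-bounds the treewidth. Conversely, {1, 9, 10} is a clique of size 3, and the vertices of any clique must share a bag in every tree decomposition; so some bag has ≥ 3 vertices and tw(G) ≥ 2. Therefore the treewidth is 2.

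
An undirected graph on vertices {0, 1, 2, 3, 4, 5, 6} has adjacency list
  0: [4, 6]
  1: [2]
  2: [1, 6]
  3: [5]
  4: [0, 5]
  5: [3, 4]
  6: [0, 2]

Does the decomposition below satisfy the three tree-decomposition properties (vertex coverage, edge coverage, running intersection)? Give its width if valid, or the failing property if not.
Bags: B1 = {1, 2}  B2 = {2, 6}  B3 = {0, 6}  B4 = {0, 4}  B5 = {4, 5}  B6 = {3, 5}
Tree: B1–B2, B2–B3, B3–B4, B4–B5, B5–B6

Every vertex of G appears in some bag (union = {0, 1, 2, 3, 4, 5, 6}); every edge is covered by a bag; and for each vertex v the set of bags containing v is connected in the bag tree. The decomposition is therefore valid. The largest bag has 2 vertices, so the width is 1.

Yes; width 1.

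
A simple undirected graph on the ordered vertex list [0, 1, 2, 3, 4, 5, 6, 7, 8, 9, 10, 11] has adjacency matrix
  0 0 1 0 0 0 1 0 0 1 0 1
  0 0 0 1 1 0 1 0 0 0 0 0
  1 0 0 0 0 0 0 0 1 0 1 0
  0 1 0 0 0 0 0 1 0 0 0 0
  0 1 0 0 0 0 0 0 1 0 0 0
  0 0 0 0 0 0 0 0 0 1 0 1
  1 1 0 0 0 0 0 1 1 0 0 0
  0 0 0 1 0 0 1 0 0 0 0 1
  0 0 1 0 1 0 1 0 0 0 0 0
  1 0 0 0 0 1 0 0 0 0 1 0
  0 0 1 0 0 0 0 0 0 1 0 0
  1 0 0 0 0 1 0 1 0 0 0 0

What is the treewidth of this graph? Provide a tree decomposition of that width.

Each bag holds 4 vertices, so the decomposition has width 3, which upper-bounds the treewidth. For the lower bound: the 4 vertex sets {5,9,10}, {2}, {0}, {6,7,8,11} are disjoint, each induces a connected subgraph, and every pair is joined by at least one edge of G. Contracting each set to a single vertex therefore yields K_{4} as a minor, and since treewidth is minor-monotone, tw(G) ≥ tw(K_{4}) = 3. Therefore the treewidth is 3.

Treewidth 3.
Bags: B1 = {2, 5, 9, 10}  B2 = {0, 2, 5, 9}  B3 = {0, 2, 5, 11}  B4 = {0, 2, 8, 11}  B5 = {0, 6, 8, 11}  B6 = {6, 7, 8, 11}  B7 = {4, 6, 7, 8}  B8 = {1, 4, 6, 7}  B9 = {1, 3, 4, 7}
Tree: B1–B2, B2–B3, B3–B4, B4–B5, B5–B6, B6–B7, B7–B8, B8–B9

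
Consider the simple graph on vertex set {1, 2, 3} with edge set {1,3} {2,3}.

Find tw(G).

A width-1 tree decomposition is:
Bags: B1 = {1, 3}  B2 = {2, 3}
Tree: B1–B2
Every bag has size at most 2, so the width is 2 − 1 = 1 and tw(G) ≤ 1. G has an edge, so its treewidth is at least 1. The upper and lower bounds meet at 1, so that is the treewidth.

1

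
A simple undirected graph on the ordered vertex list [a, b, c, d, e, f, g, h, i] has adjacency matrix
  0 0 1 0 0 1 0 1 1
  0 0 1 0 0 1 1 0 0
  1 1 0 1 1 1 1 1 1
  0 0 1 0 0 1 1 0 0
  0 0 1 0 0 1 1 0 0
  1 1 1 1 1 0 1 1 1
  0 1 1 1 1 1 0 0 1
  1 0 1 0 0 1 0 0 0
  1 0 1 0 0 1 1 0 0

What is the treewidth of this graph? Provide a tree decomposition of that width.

Every bag has size at most 4, so the width is 4 − 1 = 3 and tw(G) ≤ 3. On the other hand G contains the 4-clique {c, d, f, g}. A clique must lie in a single bag of any decomposition, so no decomposition can have width below 3. Combining the bounds, tw(G) = 3.

Treewidth 3.
Bags: B1 = {c, f, g, i}  B2 = {a, c, f, i}  B3 = {c, e, f, g}  B4 = {a, c, f, h}  B5 = {c, d, f, g}  B6 = {b, c, f, g}
Tree: B1–B2, B1–B3, B2–B4, B3–B5, B3–B6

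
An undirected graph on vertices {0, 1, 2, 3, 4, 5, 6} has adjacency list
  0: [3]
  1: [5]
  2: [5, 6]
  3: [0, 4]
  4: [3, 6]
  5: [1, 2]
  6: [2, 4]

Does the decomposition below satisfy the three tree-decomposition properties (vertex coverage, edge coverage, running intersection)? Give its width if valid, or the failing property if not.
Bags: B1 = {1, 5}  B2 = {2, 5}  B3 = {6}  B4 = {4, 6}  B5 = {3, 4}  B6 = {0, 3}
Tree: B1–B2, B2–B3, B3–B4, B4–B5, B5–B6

No — edge (2,6) lies in no bag.

A tree decomposition must satisfy three properties: every vertex lies in some bag; for every edge, both endpoints lie together in some bag; and for every vertex, the bags containing it form a connected subtree. Here edge (2,6) lies in no bag, so the decomposition is invalid.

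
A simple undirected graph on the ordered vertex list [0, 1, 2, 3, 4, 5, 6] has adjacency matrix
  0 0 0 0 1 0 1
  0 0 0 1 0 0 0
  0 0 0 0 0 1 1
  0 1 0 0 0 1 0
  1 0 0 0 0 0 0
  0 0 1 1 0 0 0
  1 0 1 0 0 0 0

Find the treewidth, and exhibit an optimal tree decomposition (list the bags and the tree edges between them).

The largest bag has 2 vertices, giving width 1; this decomposition certifies tw(G) ≤ 1. Since G has at least one edge (e.g. 4–0), it is not an edgeless graph, so tw(G) ≥ 1. Therefore the treewidth is 1.

Treewidth 1.
One such decomposition:
Bags: B1 = {0, 4}  B2 = {0, 6}  B3 = {2, 6}  B4 = {2, 5}  B5 = {3, 5}  B6 = {1, 3}
Tree: B1–B2, B2–B3, B3–B4, B4–B5, B5–B6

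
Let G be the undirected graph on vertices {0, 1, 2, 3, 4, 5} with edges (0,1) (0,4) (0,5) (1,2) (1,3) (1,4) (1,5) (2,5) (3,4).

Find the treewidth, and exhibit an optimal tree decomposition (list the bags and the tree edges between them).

The largest bag has 3 vertices, giving width 2; this decomposition certifies tw(G) ≤ 2. Conversely, {0, 1, 4} is a clique of size 3, and the vertices of any clique must share a bag in every tree decomposition; so some bag has ≥ 3 vertices and tw(G) ≥ 2. Combining the bounds, tw(G) = 2.

Treewidth 2.
One such decomposition:
Bags: B1 = {0, 1, 5}  B2 = {1, 2, 5}  B3 = {0, 1, 4}  B4 = {1, 3, 4}
Tree: B1–B2, B1–B3, B3–B4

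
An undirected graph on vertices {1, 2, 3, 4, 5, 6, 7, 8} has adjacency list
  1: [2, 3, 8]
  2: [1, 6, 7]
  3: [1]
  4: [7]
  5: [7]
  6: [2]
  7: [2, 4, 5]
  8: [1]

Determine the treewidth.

1

A width-1 tree decomposition is:
Bags: B1 = {1, 2}  B2 = {2, 7}  B3 = {1, 3}  B4 = {2, 6}  B5 = {4, 7}  B6 = {5, 7}  B7 = {1, 8}
Tree: B1–B2, B1–B3, B2–B4, B2–B5, B5–B6, B1–B7
The largest bag has 2 vertices, giving width 1; this decomposition certifies tw(G) ≤ 1. Since G has at least one edge (e.g. 1–2), it is not an edgeless graph, so tw(G) ≥ 1. Hence tw(G) = 1 exactly.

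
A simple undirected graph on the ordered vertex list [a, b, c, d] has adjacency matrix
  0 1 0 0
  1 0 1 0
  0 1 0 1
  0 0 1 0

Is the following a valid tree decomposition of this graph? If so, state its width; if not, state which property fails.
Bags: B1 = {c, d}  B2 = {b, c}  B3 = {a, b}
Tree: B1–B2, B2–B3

Checking the three conditions: (i) the bags cover all of {a, b, c, d}; (ii) for each edge, some bag contains both endpoints; (iii) the bags containing any fixed vertex form a subtree. All hold, so the decomposition is valid with width 2 − 1 = 1.

Yes; width 1.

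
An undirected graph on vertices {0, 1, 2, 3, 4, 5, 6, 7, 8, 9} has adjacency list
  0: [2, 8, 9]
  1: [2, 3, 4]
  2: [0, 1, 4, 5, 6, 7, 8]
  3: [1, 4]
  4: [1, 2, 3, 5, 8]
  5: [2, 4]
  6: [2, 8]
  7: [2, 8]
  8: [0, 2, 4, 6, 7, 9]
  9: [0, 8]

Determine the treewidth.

2

A width-2 tree decomposition is:
Bags: B1 = {2, 4, 8}  B2 = {0, 2, 8}  B3 = {1, 2, 4}  B4 = {1, 3, 4}  B5 = {0, 8, 9}  B6 = {2, 4, 5}  B7 = {2, 7, 8}  B8 = {2, 6, 8}
Tree: B1–B2, B1–B3, B3–B4, B2–B5, B3–B6, B1–B7, B1–B8
The largest bag has 3 vertices, giving width 2; this decomposition certifies tw(G) ≤ 2. Conversely, {0, 8, 9} is a clique of size 3, and the vertices of any clique must share a bag in every tree decomposition; so some bag has ≥ 3 vertices and tw(G) ≥ 2. Combining the bounds, tw(G) = 2.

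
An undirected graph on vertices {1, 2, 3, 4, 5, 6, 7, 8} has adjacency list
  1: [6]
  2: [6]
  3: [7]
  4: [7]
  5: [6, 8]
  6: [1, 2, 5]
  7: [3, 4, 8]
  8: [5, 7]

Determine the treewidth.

1

A width-1 tree decomposition is:
Bags: B1 = {7, 8}  B2 = {5, 8}  B3 = {5, 6}  B4 = {1, 6}  B5 = {4, 7}  B6 = {3, 7}  B7 = {2, 6}
Tree: B1–B2, B2–B3, B3–B4, B1–B5, B5–B6, B3–B7
Every bag has size at most 2, so the width is 2 − 1 = 1 and tw(G) ≤ 1. G has an edge, so its treewidth is at least 1. The upper and lower bounds meet at 1, so that is the treewidth.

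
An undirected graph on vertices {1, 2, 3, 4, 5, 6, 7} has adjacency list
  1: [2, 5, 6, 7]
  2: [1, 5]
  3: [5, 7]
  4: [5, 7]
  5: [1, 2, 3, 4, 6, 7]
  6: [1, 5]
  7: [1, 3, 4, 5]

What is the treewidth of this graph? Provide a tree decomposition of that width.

The largest bag has 3 vertices, giving width 2; this decomposition certifies tw(G) ≤ 2. For the lower bound, the 3 vertices {1, 2, 5} are pairwise adjacent, and any tree decomposition puts a clique entirely inside one bag — forcing width ≥ 2. Therefore the treewidth is 2.

Treewidth 2.
One optimal decomposition is:
Bags: B1 = {1, 5, 7}  B2 = {4, 5, 7}  B3 = {1, 2, 5}  B4 = {1, 5, 6}  B5 = {3, 5, 7}
Tree: B1–B2, B1–B3, B1–B4, B2–B5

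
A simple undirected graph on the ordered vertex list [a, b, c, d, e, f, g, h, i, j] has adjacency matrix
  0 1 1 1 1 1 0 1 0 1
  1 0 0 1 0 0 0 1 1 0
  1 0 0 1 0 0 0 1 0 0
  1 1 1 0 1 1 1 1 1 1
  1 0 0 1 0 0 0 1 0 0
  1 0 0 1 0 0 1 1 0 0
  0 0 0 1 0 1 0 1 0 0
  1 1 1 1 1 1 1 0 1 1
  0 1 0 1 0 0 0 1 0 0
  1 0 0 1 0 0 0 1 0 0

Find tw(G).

3

A width-3 tree decomposition is:
Bags: B1 = {d, f, g, h}  B2 = {a, d, f, h}  B3 = {a, b, d, h}  B4 = {a, d, h, j}  B5 = {a, c, d, h}  B6 = {b, d, h, i}  B7 = {a, d, e, h}
Tree: B1–B2, B2–B3, B3–B4, B4–B5, B3–B6, B5–B7
The largest bag has 4 vertices, giving width 3; this decomposition certifies tw(G) ≤ 3. Conversely, {d, f, g, h} is a clique of size 4, and the vertices of any clique must share a bag in every tree decomposition; so some bag has ≥ 4 vertices and tw(G) ≥ 3. The upper and lower bounds meet at 3, so that is the treewidth.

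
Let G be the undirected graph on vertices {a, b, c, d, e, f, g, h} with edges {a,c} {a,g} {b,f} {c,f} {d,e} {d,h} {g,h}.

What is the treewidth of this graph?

A width-1 tree decomposition is:
Bags: B1 = {b, f}  B2 = {c, f}  B3 = {a, c}  B4 = {a, g}  B5 = {g, h}  B6 = {d, h}  B7 = {d, e}
Tree: B1–B2, B2–B3, B3–B4, B4–B5, B5–B6, B6–B7
Every bag has size at most 2, so the width is 2 − 1 = 1 and tw(G) ≤ 1. Any graph with an edge has treewidth ≥ 1, and G has the edge b–f. Combining the bounds, tw(G) = 1.

1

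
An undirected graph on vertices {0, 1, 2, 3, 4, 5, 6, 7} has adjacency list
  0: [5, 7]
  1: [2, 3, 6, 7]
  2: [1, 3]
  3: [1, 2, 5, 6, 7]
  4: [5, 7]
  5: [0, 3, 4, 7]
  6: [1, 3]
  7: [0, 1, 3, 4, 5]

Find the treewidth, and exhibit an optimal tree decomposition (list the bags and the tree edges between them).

Treewidth 2.
One such decomposition:
Bags: B1 = {1, 3, 7}  B2 = {1, 2, 3}  B3 = {3, 5, 7}  B4 = {1, 3, 6}  B5 = {4, 5, 7}  B6 = {0, 5, 7}
Tree: B1–B2, B1–B3, B1–B4, B3–B5, B5–B6

Each bag holds 3 vertices, so the decomposition has width 2, which upper-bounds the treewidth. For the lower bound, the 3 vertices {0, 5, 7} are pairwise adjacent, and any tree decomposition puts a clique entirely inside one bag — forcing width ≥ 2. Therefore the treewidth is 2.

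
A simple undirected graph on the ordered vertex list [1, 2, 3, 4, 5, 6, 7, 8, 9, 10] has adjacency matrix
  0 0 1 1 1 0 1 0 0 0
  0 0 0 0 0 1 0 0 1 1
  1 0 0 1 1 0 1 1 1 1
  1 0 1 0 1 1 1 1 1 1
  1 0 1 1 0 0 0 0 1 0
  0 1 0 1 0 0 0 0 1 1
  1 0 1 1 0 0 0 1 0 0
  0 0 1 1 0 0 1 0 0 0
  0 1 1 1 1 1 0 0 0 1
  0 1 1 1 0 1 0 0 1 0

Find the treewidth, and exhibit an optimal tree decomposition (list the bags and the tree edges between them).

Each bag holds 4 vertices, so the decomposition has width 3, which upper-bounds the treewidth. On the other hand G contains the 4-clique {2, 6, 9, 10}. A clique must lie in a single bag of any decomposition, so no decomposition can have width below 3. The upper and lower bounds meet at 3, so that is the treewidth.

Treewidth 3.
Bags: B1 = {3, 4, 9, 10}  B2 = {3, 4, 5, 9}  B3 = {1, 3, 4, 5}  B4 = {4, 6, 9, 10}  B5 = {1, 3, 4, 7}  B6 = {2, 6, 9, 10}  B7 = {3, 4, 7, 8}
Tree: B1–B2, B2–B3, B1–B4, B3–B5, B4–B6, B5–B7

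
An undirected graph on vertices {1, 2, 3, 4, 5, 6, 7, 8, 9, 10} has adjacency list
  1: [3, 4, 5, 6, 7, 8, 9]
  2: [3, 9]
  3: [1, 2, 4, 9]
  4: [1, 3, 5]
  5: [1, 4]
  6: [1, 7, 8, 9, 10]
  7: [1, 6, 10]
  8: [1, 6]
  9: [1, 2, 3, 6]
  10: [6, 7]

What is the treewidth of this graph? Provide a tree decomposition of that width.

Treewidth 2.
Bags: B1 = {1, 6, 9}  B2 = {1, 6, 7}  B3 = {1, 3, 9}  B4 = {1, 3, 4}  B5 = {1, 6, 8}  B6 = {1, 4, 5}  B7 = {2, 3, 9}  B8 = {6, 7, 10}
Tree: B1–B2, B1–B3, B3–B4, B2–B5, B4–B6, B3–B7, B2–B8

Each bag holds 3 vertices, so the decomposition has width 2, which upper-bounds the treewidth. Conversely, {1, 3, 9} is a clique of size 3, and the vertices of any clique must share a bag in every tree decomposition; so some bag has ≥ 3 vertices and tw(G) ≥ 2. The upper and lower bounds meet at 2, so that is the treewidth.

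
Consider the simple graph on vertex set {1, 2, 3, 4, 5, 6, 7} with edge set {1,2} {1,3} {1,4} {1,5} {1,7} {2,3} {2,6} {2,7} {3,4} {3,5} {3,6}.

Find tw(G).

A width-2 tree decomposition is:
Bags: B1 = {1, 2, 3}  B2 = {1, 2, 7}  B3 = {1, 3, 5}  B4 = {1, 3, 4}  B5 = {2, 3, 6}
Tree: B1–B2, B1–B3, B3–B4, B1–B5
Every bag has size at most 3, so the width is 3 − 1 = 2 and tw(G) ≤ 2. For the lower bound, the 3 vertices {1, 2, 3} are pairwise adjacent, and any tree decomposition puts a clique entirely inside one bag — forcing width ≥ 2. Hence tw(G) = 2 exactly.

2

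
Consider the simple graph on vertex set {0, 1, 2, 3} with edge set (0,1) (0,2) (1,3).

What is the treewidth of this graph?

A width-1 tree decomposition is:
Bags: B1 = {0, 1}  B2 = {1, 3}  B3 = {0, 2}
Tree: B1–B2, B1–B3
Each bag holds 2 vertices, so the decomposition has width 1, which upper-bounds the treewidth. Any graph with an edge has treewidth ≥ 1, and G has the edge 1–0. Combining the bounds, tw(G) = 1.

1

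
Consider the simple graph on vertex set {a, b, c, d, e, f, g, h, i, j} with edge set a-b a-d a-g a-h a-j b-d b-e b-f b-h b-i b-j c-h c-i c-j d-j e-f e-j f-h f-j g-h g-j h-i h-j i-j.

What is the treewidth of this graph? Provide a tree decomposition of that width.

Each bag holds 4 vertices, so the decomposition has width 3, which upper-bounds the treewidth. On the other hand G contains the 4-clique {a, b, d, j}. A clique must lie in a single bag of any decomposition, so no decomposition can have width below 3. Therefore the treewidth is 3.

Treewidth 3.
One such decomposition:
Bags: B1 = {c, h, i, j}  B2 = {b, h, i, j}  B3 = {a, b, h, j}  B4 = {a, b, d, j}  B5 = {b, f, h, j}  B6 = {a, g, h, j}  B7 = {b, e, f, j}
Tree: B1–B2, B2–B3, B3–B4, B2–B5, B3–B6, B5–B7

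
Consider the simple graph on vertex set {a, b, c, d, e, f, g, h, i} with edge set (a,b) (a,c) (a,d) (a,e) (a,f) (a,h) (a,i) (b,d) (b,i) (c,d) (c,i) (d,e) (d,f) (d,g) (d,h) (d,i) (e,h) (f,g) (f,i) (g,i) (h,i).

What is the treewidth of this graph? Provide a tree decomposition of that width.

Treewidth 3.
Bags: B1 = {a, c, d, i}  B2 = {a, d, h, i}  B3 = {a, d, f, i}  B4 = {a, d, e, h}  B5 = {d, f, g, i}  B6 = {a, b, d, i}
Tree: B1–B2, B1–B3, B2–B4, B3–B5, B2–B6

Every bag has size at most 4, so the width is 4 − 1 = 3 and tw(G) ≤ 3. Conversely, {a, d, e, h} is a clique of size 4, and the vertices of any clique must share a bag in every tree decomposition; so some bag has ≥ 4 vertices and tw(G) ≥ 3. The upper and lower bounds meet at 3, so that is the treewidth.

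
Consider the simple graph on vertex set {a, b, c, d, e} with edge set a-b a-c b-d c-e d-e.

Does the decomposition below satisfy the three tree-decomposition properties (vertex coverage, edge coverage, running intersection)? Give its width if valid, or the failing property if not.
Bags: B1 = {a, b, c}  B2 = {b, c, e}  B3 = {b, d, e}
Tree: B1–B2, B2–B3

Vertex coverage: the bags together contain {a, b, c, d, e}, the full vertex set. Edge coverage: each edge of G has both endpoints in at least one bag. Running intersection: for every vertex, the bags containing it form a connected subtree. All three properties hold, so this is a valid tree decomposition of width max|bag| − 1 = 2, and hence tw(G) ≤ 2.

Yes; width 2.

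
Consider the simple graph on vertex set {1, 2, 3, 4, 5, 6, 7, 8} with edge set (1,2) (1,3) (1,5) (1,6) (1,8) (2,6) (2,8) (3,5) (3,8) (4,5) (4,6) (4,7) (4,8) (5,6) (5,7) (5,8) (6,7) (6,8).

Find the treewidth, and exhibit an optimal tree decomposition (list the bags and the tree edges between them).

Treewidth 3.
One such decomposition:
Bags: B1 = {4, 5, 6, 8}  B2 = {1, 5, 6, 8}  B3 = {4, 5, 6, 7}  B4 = {1, 2, 6, 8}  B5 = {1, 3, 5, 8}
Tree: B1–B2, B1–B3, B2–B4, B2–B5

Each bag holds 4 vertices, so the decomposition has width 3, which upper-bounds the treewidth. Conversely, {1, 2, 6, 8} is a clique of size 4, and the vertices of any clique must share a bag in every tree decomposition; so some bag has ≥ 4 vertices and tw(G) ≥ 3. Hence tw(G) = 3 exactly.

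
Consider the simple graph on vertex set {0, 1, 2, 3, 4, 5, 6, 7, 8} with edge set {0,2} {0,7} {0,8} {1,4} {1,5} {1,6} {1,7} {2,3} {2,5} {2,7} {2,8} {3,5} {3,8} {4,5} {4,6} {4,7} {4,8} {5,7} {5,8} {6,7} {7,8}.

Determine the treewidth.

3

A width-3 tree decomposition is:
Bags: B1 = {2, 5, 7, 8}  B2 = {2, 3, 5, 8}  B3 = {4, 5, 7, 8}  B4 = {0, 2, 7, 8}  B5 = {1, 4, 5, 7}  B6 = {1, 4, 6, 7}
Tree: B1–B2, B1–B3, B1–B4, B3–B5, B5–B6
The largest bag has 4 vertices, giving width 3; this decomposition certifies tw(G) ≤ 3. For the lower bound, the 4 vertices {2, 3, 5, 8} are pairwise adjacent, and any tree decomposition puts a clique entirely inside one bag — forcing width ≥ 3. Combining the bounds, tw(G) = 3.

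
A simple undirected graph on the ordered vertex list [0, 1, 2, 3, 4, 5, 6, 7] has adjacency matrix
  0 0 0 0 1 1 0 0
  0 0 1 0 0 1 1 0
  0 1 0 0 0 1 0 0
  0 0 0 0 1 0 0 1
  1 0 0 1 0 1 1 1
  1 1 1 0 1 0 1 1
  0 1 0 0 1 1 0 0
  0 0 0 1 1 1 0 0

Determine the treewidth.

A width-2 tree decomposition is:
Bags: B1 = {4, 5, 7}  B2 = {4, 5, 6}  B3 = {1, 5, 6}  B4 = {0, 4, 5}  B5 = {1, 2, 5}  B6 = {3, 4, 7}
Tree: B1–B2, B2–B3, B1–B4, B3–B5, B1–B6
Each bag holds 3 vertices, so the decomposition has width 2, which upper-bounds the treewidth. On the other hand G contains the 3-clique {3, 4, 7}. A clique must lie in a single bag of any decomposition, so no decomposition can have width below 2. The upper and lower bounds meet at 2, so that is the treewidth.

2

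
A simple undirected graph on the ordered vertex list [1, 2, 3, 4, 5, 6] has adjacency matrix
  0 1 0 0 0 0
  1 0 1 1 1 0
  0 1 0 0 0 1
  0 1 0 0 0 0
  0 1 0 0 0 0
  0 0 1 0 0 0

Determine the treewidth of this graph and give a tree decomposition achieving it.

Each bag holds 2 vertices, so the decomposition has width 1, which upper-bounds the treewidth. Any graph with an edge has treewidth ≥ 1, and G has the edge 3–6. Combining the bounds, tw(G) = 1.

Treewidth 1.
Bags: B1 = {3, 6}  B2 = {2, 3}  B3 = {2, 4}  B4 = {1, 2}  B5 = {2, 5}
Tree: B1–B2, B2–B3, B3–B4, B2–B5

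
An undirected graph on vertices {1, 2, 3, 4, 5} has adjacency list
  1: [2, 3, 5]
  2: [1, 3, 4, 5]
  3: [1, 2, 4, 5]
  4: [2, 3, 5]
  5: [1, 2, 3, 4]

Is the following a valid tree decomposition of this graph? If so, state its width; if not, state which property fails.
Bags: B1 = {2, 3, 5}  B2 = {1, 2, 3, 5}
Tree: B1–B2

A tree decomposition must satisfy three properties: every vertex lies in some bag; for every edge, both endpoints lie together in some bag; and for every vertex, the bags containing it form a connected subtree. Here vertex 4 appears in no bag, so the decomposition is invalid.

No — vertex 4 appears in no bag.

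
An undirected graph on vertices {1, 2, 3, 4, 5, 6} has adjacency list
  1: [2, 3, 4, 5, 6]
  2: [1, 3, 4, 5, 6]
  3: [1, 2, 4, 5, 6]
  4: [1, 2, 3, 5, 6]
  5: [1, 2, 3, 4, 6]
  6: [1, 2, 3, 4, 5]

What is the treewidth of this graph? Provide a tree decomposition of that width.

With just one bag of size 6, the width is 6 − 1 = 5, so tw(G) ≤ 5. On the other hand G contains the 6-clique {1, 2, 3, 4, 5, 6}. A clique must lie in a single bag of any decomposition, so no decomposition can have width below 5. Therefore the treewidth is 5.

Treewidth 5.
One optimal decomposition is:
Bags: B1 = {1, 2, 3, 4, 5, 6}
Tree: (single bag)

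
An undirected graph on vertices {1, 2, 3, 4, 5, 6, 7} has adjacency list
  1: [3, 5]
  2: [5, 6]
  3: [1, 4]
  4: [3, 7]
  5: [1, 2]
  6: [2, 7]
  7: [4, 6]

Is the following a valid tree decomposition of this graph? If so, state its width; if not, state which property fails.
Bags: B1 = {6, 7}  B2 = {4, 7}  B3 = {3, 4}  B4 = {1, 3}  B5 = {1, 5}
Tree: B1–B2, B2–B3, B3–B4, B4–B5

A tree decomposition must satisfy three properties: every vertex lies in some bag; for every edge, both endpoints lie together in some bag; and for every vertex, the bags containing it form a connected subtree. Here vertex 2 appears in no bag, so the decomposition is invalid.

No — vertex 2 appears in no bag.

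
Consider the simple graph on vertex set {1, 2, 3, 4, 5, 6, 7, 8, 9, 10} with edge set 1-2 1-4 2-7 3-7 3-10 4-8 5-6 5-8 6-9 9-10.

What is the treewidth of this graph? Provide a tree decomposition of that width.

The largest bag has 3 vertices, giving width 2; this decomposition certifies tw(G) ≤ 2. Since 10–3–7–2–1–4–8–5–6–9–10 is a cycle in G, G is not acyclic. Forests are exactly the graphs of treewidth ≤ 1, so tw(G) ≥ 2. Combining the bounds, tw(G) = 2.

Treewidth 2.
One optimal decomposition is:
Bags: B1 = {3, 7, 10}  B2 = {2, 7, 10}  B3 = {1, 2, 10}  B4 = {1, 4, 10}  B5 = {4, 8, 10}  B6 = {5, 8, 10}  B7 = {5, 6, 10}  B8 = {6, 9, 10}
Tree: B1–B2, B2–B3, B3–B4, B4–B5, B5–B6, B6–B7, B7–B8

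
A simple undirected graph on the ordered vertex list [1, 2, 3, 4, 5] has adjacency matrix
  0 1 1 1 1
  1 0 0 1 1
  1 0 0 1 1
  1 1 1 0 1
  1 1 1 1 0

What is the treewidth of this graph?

A width-3 tree decomposition is:
Bags: B1 = {1, 2, 4, 5}  B2 = {1, 3, 4, 5}
Tree: B1–B2
Every bag has size at most 4, so the width is 4 − 1 = 3 and tw(G) ≤ 3. Conversely, {1, 2, 4, 5} is a clique of size 4, and the vertices of any clique must share a bag in every tree decomposition; so some bag has ≥ 4 vertices and tw(G) ≥ 3. The upper and lower bounds meet at 3, so that is the treewidth.

3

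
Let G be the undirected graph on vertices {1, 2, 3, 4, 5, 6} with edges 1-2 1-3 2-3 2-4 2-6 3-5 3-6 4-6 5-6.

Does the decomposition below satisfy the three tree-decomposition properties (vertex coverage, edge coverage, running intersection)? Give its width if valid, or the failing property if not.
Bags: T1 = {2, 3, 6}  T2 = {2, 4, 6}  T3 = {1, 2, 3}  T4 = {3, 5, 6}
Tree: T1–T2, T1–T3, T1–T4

Yes; width 2.

Vertex coverage: the bags together contain {1, 2, 3, 4, 5, 6}, the full vertex set. Edge coverage: each edge of G has both endpoints in at least one bag. Running intersection: for every vertex, the bags containing it form a connected subtree. All three properties hold, so this is a valid tree decomposition of width max|bag| − 1 = 2, and hence tw(G) ≤ 2.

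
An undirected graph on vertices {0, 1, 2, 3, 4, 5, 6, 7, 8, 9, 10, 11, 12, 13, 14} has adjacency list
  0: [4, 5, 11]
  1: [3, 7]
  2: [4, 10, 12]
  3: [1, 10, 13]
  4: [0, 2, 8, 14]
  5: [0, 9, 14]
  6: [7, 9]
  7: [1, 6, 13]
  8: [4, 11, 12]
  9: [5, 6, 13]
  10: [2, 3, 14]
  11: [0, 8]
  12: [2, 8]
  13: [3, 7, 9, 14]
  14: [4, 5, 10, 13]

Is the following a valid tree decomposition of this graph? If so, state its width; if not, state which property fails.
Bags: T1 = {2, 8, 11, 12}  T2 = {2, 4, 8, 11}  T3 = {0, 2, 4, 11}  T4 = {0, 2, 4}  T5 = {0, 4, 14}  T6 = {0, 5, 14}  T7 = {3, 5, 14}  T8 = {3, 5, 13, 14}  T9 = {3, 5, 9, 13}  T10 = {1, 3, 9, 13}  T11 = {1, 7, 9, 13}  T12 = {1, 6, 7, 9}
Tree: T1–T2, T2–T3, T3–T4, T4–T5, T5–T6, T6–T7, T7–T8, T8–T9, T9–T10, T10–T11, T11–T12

A tree decomposition must satisfy three properties: every vertex lies in some bag; for every edge, both endpoints lie together in some bag; and for every vertex, the bags containing it form a connected subtree. Here vertex 10 appears in no bag, so the decomposition is invalid.

No — vertex 10 appears in no bag.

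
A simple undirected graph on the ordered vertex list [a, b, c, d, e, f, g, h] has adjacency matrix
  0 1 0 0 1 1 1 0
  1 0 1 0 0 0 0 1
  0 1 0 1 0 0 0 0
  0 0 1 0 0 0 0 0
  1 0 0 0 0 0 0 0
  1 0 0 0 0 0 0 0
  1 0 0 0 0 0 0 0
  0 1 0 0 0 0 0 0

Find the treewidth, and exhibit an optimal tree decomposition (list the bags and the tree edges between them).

The largest bag has 2 vertices, giving width 1; this decomposition certifies tw(G) ≤ 1. Since G has at least one edge (e.g. b–a), it is not an edgeless graph, so tw(G) ≥ 1. Combining the bounds, tw(G) = 1.

Treewidth 1.
One such decomposition:
Bags: B1 = {a, b}  B2 = {b, c}  B3 = {a, f}  B4 = {a, e}  B5 = {c, d}  B6 = {a, g}  B7 = {b, h}
Tree: B1–B2, B1–B3, B1–B4, B2–B5, B3–B6, B1–B7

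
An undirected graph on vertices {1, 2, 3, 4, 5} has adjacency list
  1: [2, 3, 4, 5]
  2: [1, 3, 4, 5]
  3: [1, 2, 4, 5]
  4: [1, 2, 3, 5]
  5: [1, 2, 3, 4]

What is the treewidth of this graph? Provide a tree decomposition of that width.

Treewidth 4.
One such decomposition:
Bags: B1 = {1, 2, 3, 4, 5}
Tree: (single bag)

A single bag containing all 5 vertices is trivially a valid decomposition of width 4. On the other hand G contains the 5-clique {1, 2, 3, 4, 5}. A clique must lie in a single bag of any decomposition, so no decomposition can have width below 4. The upper and lower bounds meet at 4, so that is the treewidth.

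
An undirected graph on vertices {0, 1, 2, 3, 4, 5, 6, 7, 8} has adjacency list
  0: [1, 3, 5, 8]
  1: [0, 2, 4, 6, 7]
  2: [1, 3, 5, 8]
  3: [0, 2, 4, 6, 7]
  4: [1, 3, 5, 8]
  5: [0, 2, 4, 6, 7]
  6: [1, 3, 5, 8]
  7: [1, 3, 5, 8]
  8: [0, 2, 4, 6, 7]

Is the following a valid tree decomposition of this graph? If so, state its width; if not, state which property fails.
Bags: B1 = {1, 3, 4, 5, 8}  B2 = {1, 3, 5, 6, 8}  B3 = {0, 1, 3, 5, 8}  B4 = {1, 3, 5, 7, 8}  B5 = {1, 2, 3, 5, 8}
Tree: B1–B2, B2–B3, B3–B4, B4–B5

Every vertex of G appears in some bag (union = {0, 1, 2, 3, 4, 5, 6, 7, 8}); every edge is covered by a bag; and for each vertex v the set of bags containing v is connected in the bag tree. The decomposition is therefore valid. The largest bag has 5 vertices, so the width is 4.

Yes; width 4.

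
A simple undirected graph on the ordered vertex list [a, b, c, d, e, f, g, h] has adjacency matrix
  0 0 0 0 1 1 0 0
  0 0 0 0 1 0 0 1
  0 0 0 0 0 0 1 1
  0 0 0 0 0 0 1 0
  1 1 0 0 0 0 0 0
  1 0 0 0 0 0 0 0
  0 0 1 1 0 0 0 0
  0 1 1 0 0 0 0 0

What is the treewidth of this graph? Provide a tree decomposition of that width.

Treewidth 1.
Bags: B1 = {d, g}  B2 = {c, g}  B3 = {c, h}  B4 = {b, h}  B5 = {b, e}  B6 = {a, e}  B7 = {a, f}
Tree: B1–B2, B2–B3, B3–B4, B4–B5, B5–B6, B6–B7

The largest bag has 2 vertices, giving width 1; this decomposition certifies tw(G) ≤ 1. Any graph with an edge has treewidth ≥ 1, and G has the edge d–g. The upper and lower bounds meet at 1, so that is the treewidth.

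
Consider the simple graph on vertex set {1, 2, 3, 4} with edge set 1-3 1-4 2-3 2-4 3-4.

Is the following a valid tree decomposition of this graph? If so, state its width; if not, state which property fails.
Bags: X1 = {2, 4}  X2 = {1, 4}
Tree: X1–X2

No — vertex 3 appears in no bag.

A tree decomposition must satisfy three properties: every vertex lies in some bag; for every edge, both endpoints lie together in some bag; and for every vertex, the bags containing it form a connected subtree. Here vertex 3 appears in no bag, so the decomposition is invalid.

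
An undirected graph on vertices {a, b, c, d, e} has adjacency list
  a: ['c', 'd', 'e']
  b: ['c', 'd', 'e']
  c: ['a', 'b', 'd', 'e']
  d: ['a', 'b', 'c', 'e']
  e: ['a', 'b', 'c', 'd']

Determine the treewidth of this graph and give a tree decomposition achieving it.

Treewidth 3.
Bags: B1 = {b, c, d, e}  B2 = {a, c, d, e}
Tree: B1–B2

The largest bag has 4 vertices, giving width 3; this decomposition certifies tw(G) ≤ 3. For the lower bound, the 4 vertices {a, c, d, e} are pairwise adjacent, and any tree decomposition puts a clique entirely inside one bag — forcing width ≥ 3. Therefore the treewidth is 3.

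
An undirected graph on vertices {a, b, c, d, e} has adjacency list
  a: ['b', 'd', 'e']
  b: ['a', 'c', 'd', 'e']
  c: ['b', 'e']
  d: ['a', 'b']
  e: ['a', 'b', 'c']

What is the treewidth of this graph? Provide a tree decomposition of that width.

Treewidth 2.
One optimal decomposition is:
Bags: B1 = {a, b, d}  B2 = {a, b, e}  B3 = {b, c, e}
Tree: B1–B2, B2–B3

Every bag has size at most 3, so the width is 3 − 1 = 2 and tw(G) ≤ 2. On the other hand G contains the 3-clique {a, b, d}. A clique must lie in a single bag of any decomposition, so no decomposition can have width below 2. Hence tw(G) = 2 exactly.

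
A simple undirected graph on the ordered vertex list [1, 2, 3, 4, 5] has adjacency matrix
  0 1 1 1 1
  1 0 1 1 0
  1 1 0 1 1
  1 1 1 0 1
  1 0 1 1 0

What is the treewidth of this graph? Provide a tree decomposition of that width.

Each bag holds 4 vertices, so the decomposition has width 3, which upper-bounds the treewidth. On the other hand G contains the 4-clique {1, 2, 3, 4}. A clique must lie in a single bag of any decomposition, so no decomposition can have width below 3. The upper and lower bounds meet at 3, so that is the treewidth.

Treewidth 3.
One such decomposition:
Bags: B1 = {1, 2, 3, 4}  B2 = {1, 3, 4, 5}
Tree: B1–B2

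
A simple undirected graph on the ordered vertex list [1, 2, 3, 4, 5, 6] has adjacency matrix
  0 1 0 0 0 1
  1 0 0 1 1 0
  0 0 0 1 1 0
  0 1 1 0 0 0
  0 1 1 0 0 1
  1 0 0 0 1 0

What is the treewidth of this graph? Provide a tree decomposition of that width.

Treewidth 2.
One such decomposition:
Bags: B1 = {2, 3, 4}  B2 = {2, 3, 5}  B3 = {1, 2, 5}  B4 = {1, 5, 6}
Tree: B1–B2, B2–B3, B3–B4

Each bag holds 3 vertices, so the decomposition has width 2, which upper-bounds the treewidth. Since 4–3–5–2–4 is a cycle in G, G is not acyclic. Forests are exactly the graphs of treewidth ≤ 1, so tw(G) ≥ 2. Combining the bounds, tw(G) = 2.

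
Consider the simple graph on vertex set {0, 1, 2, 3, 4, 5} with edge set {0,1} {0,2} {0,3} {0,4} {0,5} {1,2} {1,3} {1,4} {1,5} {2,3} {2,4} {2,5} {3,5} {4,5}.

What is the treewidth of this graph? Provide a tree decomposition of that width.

Treewidth 4.
One optimal decomposition is:
Bags: B1 = {0, 1, 2, 3, 5}  B2 = {0, 1, 2, 4, 5}
Tree: B1–B2

Every bag has size at most 5, so the width is 5 − 1 = 4 and tw(G) ≤ 4. Conversely, {0, 1, 2, 3, 5} is a clique of size 5, and the vertices of any clique must share a bag in every tree decomposition; so some bag has ≥ 5 vertices and tw(G) ≥ 4. Combining the bounds, tw(G) = 4.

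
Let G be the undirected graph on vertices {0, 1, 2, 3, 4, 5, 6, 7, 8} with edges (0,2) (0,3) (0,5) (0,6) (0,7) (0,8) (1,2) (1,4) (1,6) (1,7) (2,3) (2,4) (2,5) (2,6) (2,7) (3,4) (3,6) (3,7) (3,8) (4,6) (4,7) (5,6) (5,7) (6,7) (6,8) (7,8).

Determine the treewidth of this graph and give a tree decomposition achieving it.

Treewidth 4.
Bags: B1 = {0, 2, 3, 6, 7}  B2 = {2, 3, 4, 6, 7}  B3 = {0, 3, 6, 7, 8}  B4 = {1, 2, 4, 6, 7}  B5 = {0, 2, 5, 6, 7}
Tree: B1–B2, B1–B3, B2–B4, B1–B5

The largest bag has 5 vertices, giving width 4; this decomposition certifies tw(G) ≤ 4. Conversely, {0, 3, 6, 7, 8} is a clique of size 5, and the vertices of any clique must share a bag in every tree decomposition; so some bag has ≥ 5 vertices and tw(G) ≥ 4. Combining the bounds, tw(G) = 4.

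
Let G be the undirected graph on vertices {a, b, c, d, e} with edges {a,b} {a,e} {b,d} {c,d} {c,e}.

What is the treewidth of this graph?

2

A width-2 tree decomposition is:
Bags: B1 = {a, b, e}  B2 = {b, d, e}  B3 = {c, d, e}
Tree: B1–B2, B2–B3
Each bag holds 3 vertices, so the decomposition has width 2, which upper-bounds the treewidth. The edges e–a–b–d–c–e form a cycle, so G is not a tree and its treewidth is at least 2. The upper and lower bounds meet at 2, so that is the treewidth.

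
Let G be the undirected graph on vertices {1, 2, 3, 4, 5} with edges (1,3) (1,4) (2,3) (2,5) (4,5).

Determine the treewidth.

A width-2 tree decomposition is:
Bags: B1 = {1, 2, 3}  B2 = {1, 2, 5}  B3 = {1, 4, 5}
Tree: B1–B2, B2–B3
The largest bag has 3 vertices, giving width 2; this decomposition certifies tw(G) ≤ 2. The edges 1–3–2–5–4–1 form a cycle, so G is not a tree and its treewidth is at least 2. Combining the bounds, tw(G) = 2.

2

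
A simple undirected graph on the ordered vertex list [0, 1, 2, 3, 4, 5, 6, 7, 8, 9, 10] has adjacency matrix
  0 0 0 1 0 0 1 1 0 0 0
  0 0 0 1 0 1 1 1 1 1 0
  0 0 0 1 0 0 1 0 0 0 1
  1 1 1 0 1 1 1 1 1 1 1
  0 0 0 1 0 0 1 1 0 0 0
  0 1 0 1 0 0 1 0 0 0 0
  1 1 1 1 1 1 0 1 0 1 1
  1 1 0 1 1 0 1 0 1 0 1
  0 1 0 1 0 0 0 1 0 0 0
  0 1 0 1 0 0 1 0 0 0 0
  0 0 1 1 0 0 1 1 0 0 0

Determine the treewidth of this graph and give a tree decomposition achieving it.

Each bag holds 4 vertices, so the decomposition has width 3, which upper-bounds the treewidth. Conversely, {1, 3, 7, 8} is a clique of size 4, and the vertices of any clique must share a bag in every tree decomposition; so some bag has ≥ 4 vertices and tw(G) ≥ 3. Therefore the treewidth is 3.

Treewidth 3.
One such decomposition:
Bags: B1 = {3, 4, 6, 7}  B2 = {1, 3, 6, 7}  B3 = {1, 3, 5, 6}  B4 = {1, 3, 7, 8}  B5 = {1, 3, 6, 9}  B6 = {3, 6, 7, 10}  B7 = {2, 3, 6, 10}  B8 = {0, 3, 6, 7}
Tree: B1–B2, B2–B3, B2–B4, B3–B5, B1–B6, B6–B7, B1–B8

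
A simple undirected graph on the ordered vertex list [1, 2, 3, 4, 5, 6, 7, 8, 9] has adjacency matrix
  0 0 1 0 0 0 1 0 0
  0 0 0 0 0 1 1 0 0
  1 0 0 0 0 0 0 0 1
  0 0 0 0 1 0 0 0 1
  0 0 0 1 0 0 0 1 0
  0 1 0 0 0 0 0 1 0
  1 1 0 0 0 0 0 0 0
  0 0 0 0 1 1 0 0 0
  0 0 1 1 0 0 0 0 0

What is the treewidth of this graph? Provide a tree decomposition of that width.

Treewidth 2.
One such decomposition:
Bags: B1 = {4, 5, 9}  B2 = {5, 8, 9}  B3 = {6, 8, 9}  B4 = {2, 6, 9}  B5 = {2, 7, 9}  B6 = {1, 7, 9}  B7 = {1, 3, 9}
Tree: B1–B2, B2–B3, B3–B4, B4–B5, B5–B6, B6–B7

The largest bag has 3 vertices, giving width 2; this decomposition certifies tw(G) ≤ 2. The edges 9–4–5–8–6–2–7–1–3–9 form a cycle, so G is not a tree and its treewidth is at least 2. Combining the bounds, tw(G) = 2.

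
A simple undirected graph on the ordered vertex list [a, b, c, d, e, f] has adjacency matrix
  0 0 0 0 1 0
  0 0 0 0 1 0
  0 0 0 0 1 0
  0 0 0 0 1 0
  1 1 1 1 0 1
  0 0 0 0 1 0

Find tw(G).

1

A width-1 tree decomposition is:
Bags: B1 = {a, e}  B2 = {c, e}  B3 = {b, e}  B4 = {d, e}  B5 = {e, f}
Tree: B1–B2, B1–B3, B1–B4, B1–B5
The largest bag has 2 vertices, giving width 1; this decomposition certifies tw(G) ≤ 1. Any graph with an edge has treewidth ≥ 1, and G has the edge e–a. Hence tw(G) = 1 exactly.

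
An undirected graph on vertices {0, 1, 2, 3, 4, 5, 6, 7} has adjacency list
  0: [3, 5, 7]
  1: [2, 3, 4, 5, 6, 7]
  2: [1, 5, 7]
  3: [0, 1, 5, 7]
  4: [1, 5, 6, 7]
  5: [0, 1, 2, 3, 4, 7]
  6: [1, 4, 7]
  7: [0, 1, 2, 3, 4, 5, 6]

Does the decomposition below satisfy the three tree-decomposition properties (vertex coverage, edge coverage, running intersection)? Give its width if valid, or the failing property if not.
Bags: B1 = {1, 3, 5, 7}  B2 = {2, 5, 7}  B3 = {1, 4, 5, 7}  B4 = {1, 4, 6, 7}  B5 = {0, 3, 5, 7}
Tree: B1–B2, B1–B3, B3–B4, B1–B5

A tree decomposition must satisfy three properties: every vertex lies in some bag; for every edge, both endpoints lie together in some bag; and for every vertex, the bags containing it form a connected subtree. Here edge (1,2) lies in no bag, so the decomposition is invalid.

No — edge (1,2) lies in no bag.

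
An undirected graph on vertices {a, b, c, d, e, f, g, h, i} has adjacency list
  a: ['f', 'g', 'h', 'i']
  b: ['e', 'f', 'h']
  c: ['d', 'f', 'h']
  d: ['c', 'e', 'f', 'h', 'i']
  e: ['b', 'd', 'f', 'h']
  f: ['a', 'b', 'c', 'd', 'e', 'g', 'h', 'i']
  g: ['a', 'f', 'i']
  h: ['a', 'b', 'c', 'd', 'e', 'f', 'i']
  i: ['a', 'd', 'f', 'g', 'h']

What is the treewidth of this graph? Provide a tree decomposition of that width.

Every bag has size at most 4, so the width is 4 − 1 = 3 and tw(G) ≤ 3. On the other hand G contains the 4-clique {a, f, g, i}. A clique must lie in a single bag of any decomposition, so no decomposition can have width below 3. Therefore the treewidth is 3.

Treewidth 3.
One such decomposition:
Bags: B1 = {a, f, h, i}  B2 = {d, f, h, i}  B3 = {c, d, f, h}  B4 = {a, f, g, i}  B5 = {d, e, f, h}  B6 = {b, e, f, h}
Tree: B1–B2, B2–B3, B1–B4, B2–B5, B5–B6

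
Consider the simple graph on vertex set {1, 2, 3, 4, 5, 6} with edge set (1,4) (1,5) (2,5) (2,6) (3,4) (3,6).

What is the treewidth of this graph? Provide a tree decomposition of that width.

Every bag has size at most 3, so the width is 3 − 1 = 2 and tw(G) ≤ 2. For the lower bound, G contains the cycle 6–3–4–1–5–2–6, so G is not a forest; only forests have treewidth ≤ 1, hence tw(G) ≥ 2. The upper and lower bounds meet at 2, so that is the treewidth.

Treewidth 2.
One optimal decomposition is:
Bags: B1 = {3, 4, 6}  B2 = {1, 4, 6}  B3 = {1, 5, 6}  B4 = {2, 5, 6}
Tree: B1–B2, B2–B3, B3–B4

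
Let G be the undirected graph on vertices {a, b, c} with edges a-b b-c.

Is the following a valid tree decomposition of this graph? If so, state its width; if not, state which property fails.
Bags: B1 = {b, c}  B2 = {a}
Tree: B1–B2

No — edge (b,a) lies in no bag.

A tree decomposition must satisfy three properties: every vertex lies in some bag; for every edge, both endpoints lie together in some bag; and for every vertex, the bags containing it form a connected subtree. Here edge (b,a) lies in no bag, so the decomposition is invalid.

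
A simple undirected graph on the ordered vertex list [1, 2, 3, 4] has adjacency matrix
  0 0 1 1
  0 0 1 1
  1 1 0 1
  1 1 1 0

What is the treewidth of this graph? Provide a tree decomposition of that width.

Treewidth 2.
One such decomposition:
Bags: B1 = {2, 3, 4}  B2 = {1, 3, 4}
Tree: B1–B2

The largest bag has 3 vertices, giving width 2; this decomposition certifies tw(G) ≤ 2. On the other hand G contains the 3-clique {1, 3, 4}. A clique must lie in a single bag of any decomposition, so no decomposition can have width below 2. Hence tw(G) = 2 exactly.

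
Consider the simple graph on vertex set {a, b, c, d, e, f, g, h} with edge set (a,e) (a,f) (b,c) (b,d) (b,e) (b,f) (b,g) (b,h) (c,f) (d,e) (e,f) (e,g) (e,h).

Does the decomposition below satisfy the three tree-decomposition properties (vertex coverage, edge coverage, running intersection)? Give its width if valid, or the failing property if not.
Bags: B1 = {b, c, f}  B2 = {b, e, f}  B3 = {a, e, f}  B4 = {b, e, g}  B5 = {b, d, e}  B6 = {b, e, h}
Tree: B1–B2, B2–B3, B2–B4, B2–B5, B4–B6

Every vertex of G appears in some bag (union = {a, b, c, d, e, f, g, h}); every edge is covered by a bag; and for each vertex v the set of bags containing v is connected in the bag tree. The decomposition is therefore valid. The largest bag has 3 vertices, so the width is 2.

Yes; width 2.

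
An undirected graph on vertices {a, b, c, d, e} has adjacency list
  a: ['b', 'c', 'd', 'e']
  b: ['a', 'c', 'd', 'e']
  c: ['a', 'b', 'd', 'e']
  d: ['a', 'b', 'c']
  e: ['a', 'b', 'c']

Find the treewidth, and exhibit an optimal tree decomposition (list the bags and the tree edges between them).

Each bag holds 4 vertices, so the decomposition has width 3, which upper-bounds the treewidth. For the lower bound, the 4 vertices {a, b, c, d} are pairwise adjacent, and any tree decomposition puts a clique entirely inside one bag — forcing width ≥ 3. Hence tw(G) = 3 exactly.

Treewidth 3.
One such decomposition:
Bags: B1 = {a, b, c, e}  B2 = {a, b, c, d}
Tree: B1–B2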